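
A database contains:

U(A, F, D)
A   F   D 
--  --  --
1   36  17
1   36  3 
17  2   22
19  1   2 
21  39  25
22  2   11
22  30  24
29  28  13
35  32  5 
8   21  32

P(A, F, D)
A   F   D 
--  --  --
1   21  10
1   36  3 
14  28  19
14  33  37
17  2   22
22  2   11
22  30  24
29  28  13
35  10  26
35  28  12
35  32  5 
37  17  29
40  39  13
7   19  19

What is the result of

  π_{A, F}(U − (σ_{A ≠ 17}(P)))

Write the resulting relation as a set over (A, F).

Filtering on A ≠ 17 leaves {(1, 21, 10), (1, 36, 3), (14, 28, 19), (14, 33, 37), (22, 2, 11), (22, 30, 24), (29, 28, 13), (35, 10, 26), (35, 28, 12), (35, 32, 5), (37, 17, 29), (40, 39, 13), (7, 19, 19)}.
Set difference of the two operands is {(1, 36, 17), (17, 2, 22), (19, 1, 2), (21, 39, 25), (8, 21, 32)}.
Keep only column(s) A, F: {(1, 36), (17, 2), (19, 1), (21, 39), (8, 21)}

{(1, 36), (17, 2), (19, 1), (21, 39), (8, 21)}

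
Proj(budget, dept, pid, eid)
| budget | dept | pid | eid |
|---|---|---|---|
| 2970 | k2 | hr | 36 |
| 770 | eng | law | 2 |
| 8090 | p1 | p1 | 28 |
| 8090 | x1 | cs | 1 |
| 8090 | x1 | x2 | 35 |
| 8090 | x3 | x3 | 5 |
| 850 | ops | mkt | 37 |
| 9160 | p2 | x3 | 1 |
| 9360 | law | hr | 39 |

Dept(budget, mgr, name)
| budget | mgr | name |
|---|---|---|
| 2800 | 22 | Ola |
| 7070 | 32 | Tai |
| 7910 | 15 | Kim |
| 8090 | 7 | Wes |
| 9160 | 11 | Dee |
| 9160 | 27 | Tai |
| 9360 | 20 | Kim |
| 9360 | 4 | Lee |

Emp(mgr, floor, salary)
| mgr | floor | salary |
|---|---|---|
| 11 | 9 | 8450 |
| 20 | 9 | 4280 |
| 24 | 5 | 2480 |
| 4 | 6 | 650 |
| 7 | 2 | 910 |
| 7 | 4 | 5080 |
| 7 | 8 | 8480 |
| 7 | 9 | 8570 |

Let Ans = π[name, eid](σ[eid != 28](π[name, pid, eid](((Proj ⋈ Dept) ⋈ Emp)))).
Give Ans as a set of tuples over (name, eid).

{(Dee, 1), (Kim, 39), (Lee, 39), (Wes, 1), (Wes, 35), (Wes, 5)}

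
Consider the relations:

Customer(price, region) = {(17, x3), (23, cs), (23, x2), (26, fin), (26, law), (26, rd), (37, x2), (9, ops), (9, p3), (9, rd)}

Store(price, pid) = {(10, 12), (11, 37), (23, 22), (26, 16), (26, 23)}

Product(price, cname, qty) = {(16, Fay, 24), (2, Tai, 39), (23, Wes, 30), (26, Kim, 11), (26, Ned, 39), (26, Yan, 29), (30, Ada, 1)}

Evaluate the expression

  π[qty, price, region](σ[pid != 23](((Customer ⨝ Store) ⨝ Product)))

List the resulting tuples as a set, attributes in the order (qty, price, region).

{(11, 26, fin), (11, 26, law), (11, 26, rd), (29, 26, fin), (29, 26, law), (29, 26, rd), (30, 23, cs), (30, 23, x2), (39, 26, fin), (39, 26, law), (39, 26, rd)}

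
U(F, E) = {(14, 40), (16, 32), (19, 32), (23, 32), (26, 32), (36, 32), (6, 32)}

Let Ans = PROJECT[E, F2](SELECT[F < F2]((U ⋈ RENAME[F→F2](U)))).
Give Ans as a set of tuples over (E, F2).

{(32, 16), (32, 19), (32, 23), (32, 26), (32, 36)}

ρ[F→F2]: schema becomes (F2, E); tuples unchanged.
Joining U and RENAME[F→F2](U) on E yields {(14, 40, 14), (16, 32, 16), (16, 32, 19), (16, 32, 23), (16, 32, 26), (16, 32, 36), (16, 32, 6), (19, 32, 16), (19, 32, 19), (19, 32, 23), (19, 32, 26), (19, 32, 36), (19, 32, 6), (23, 32, 16), (23, 32, 19), (23, 32, 23), (23, 32, 26), (23, 32, 36), (23, 32, 6), (26, 32, 16), (26, 32, 19), (26, 32, 23), (26, 32, 26), (26, 32, 36), (26, 32, 6), (36, 32, 16), (36, 32, 19), (36, 32, 23), (36, 32, 26), (36, 32, 36), (36, 32, 6), (6, 32, 16), (6, 32, 19), (6, 32, 23), (6, 32, 26), (6, 32, 36), (6, 32, 6)}.
Filtering on F < F2 leaves {(16, 32, 19), (16, 32, 23), (16, 32, 26), (16, 32, 36), (19, 32, 23), (19, 32, 26), (19, 32, 36), (23, 32, 26), (23, 32, 36), (26, 32, 36), (6, 32, 16), (6, 32, 19), (6, 32, 23), (6, 32, 26), (6, 32, 36)}.
π[E, F2]: project onto (E, F2) (10 duplicate(s) eliminated) → {(32, 16), (32, 19), (32, 23), (32, 26), (32, 36)}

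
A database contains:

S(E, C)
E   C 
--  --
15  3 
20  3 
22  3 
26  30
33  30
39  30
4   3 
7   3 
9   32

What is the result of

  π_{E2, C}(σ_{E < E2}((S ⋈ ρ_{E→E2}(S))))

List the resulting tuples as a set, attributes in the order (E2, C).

ρ[E→E2]: schema becomes (E2, C); tuples unchanged.
Natural join on C: {(15, 3, 15), (15, 3, 20), (15, 3, 22), (15, 3, 4), (15, 3, 7), (20, 3, 15), (20, 3, 20), (20, 3, 22), (20, 3, 4), (20, 3, 7), (22, 3, 15), (22, 3, 20), (22, 3, 22), (22, 3, 4), (22, 3, 7), (26, 30, 26), (26, 30, 33), (26, 30, 39), (33, 30, 26), (33, 30, 33), (33, 30, 39), (39, 30, 26), (39, 30, 33), (39, 30, 39), (4, 3, 15), (4, 3, 20), (4, 3, 22), (4, 3, 4), (4, 3, 7), (7, 3, 15), (7, 3, 20), (7, 3, 22), (7, 3, 4), (7, 3, 7), (9, 32, 9)}
σ[E < E2]: keep tuples satisfying E < E2 → {(15, 3, 20), (15, 3, 22), (20, 3, 22), (26, 30, 33), (26, 30, 39), (33, 30, 39), (4, 3, 15), (4, 3, 20), (4, 3, 22), (4, 3, 7), (7, 3, 15), (7, 3, 20), (7, 3, 22)}
π[E2, C]: project onto (E2, C) (7 duplicate(s) eliminated) → {(15, 3), (20, 3), (22, 3), (33, 30), (39, 30), (7, 3)}

{(15, 3), (20, 3), (22, 3), (33, 30), (39, 30), (7, 3)}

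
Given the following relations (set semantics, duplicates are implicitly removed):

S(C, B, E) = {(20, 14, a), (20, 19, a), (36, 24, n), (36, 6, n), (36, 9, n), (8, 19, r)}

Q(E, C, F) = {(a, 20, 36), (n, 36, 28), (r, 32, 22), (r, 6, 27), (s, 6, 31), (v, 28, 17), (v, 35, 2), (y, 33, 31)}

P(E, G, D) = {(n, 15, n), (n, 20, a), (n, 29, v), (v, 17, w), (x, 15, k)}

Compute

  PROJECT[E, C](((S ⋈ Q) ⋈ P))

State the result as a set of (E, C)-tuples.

{(n, 36)}

S ⋈ Q (natural join on C, E): {(20, 14, a, 36), (20, 19, a, 36), (36, 24, n, 28), (36, 6, n, 28), (36, 9, n, 28)}
(S ⋈ Q) ⋈ P (natural join on E): {(36, 24, n, 28, 15, n), (36, 24, n, 28, 20, a), (36, 24, n, 28, 29, v), (36, 6, n, 28, 15, n), (36, 6, n, 28, 20, a), (36, 6, n, 28, 29, v), (36, 9, n, 28, 15, n), (36, 9, n, 28, 20, a), (36, 9, n, 28, 29, v)}
π_{E, C} gives {(n, 36)} (8 duplicate(s) eliminated).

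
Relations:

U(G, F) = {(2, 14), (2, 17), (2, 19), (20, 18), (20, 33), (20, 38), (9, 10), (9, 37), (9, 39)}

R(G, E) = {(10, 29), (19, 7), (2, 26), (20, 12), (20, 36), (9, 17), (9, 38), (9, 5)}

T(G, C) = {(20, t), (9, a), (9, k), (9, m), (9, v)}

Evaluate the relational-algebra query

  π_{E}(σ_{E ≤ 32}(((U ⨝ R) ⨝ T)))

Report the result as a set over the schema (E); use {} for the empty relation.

{12, 17, 5}

U ⋈ R (natural join on G): {(2, 14, 26), (2, 17, 26), (2, 19, 26), (20, 18, 12), (20, 18, 36), (20, 33, 12), (20, 33, 36), (20, 38, 12), (20, 38, 36), (9, 10, 17), (9, 10, 38), (9, 10, 5), (9, 37, 17), (9, 37, 38), (9, 37, 5), (9, 39, 17), (9, 39, 38), (9, 39, 5)}
(U ⨝ R) ⋈ T (natural join on G): {(20, 18, 12, t), (20, 18, 36, t), (20, 33, 12, t), (20, 33, 36, t), (20, 38, 12, t), (20, 38, 36, t), (9, 10, 17, a), (9, 10, 17, k), (9, 10, 17, m), (9, 10, 17, v), (9, 10, 38, a), (9, 10, 38, k), (9, 10, 38, m), (9, 10, 38, v), (9, 10, 5, a), (9, 10, 5, k), (9, 10, 5, m), (9, 10, 5, v), (9, 37, 17, a), (9, 37, 17, k), (9, 37, 17, m), (9, 37, 17, v), (9, 37, 38, a), (9, 37, 38, k), (9, 37, 38, m), (9, 37, 38, v), (9, 37, 5, a), (9, 37, 5, k), (9, 37, 5, m), (9, 37, 5, v), (9, 39, 17, a), (9, 39, 17, k), (9, 39, 17, m), (9, 39, 17, v), (9, 39, 38, a), (9, 39, 38, k), (9, 39, 38, m), (9, 39, 38, v), (9, 39, 5, a), (9, 39, 5, k), (9, 39, 5, m), (9, 39, 5, v)}
Apply σ_{E ≤ 32}; surviving tuples: {(20, 18, 12, t), (20, 33, 12, t), (20, 38, 12, t), (9, 10, 17, a), (9, 10, 17, k), (9, 10, 17, m), (9, 10, 17, v), (9, 10, 5, a), (9, 10, 5, k), (9, 10, 5, m), (9, 10, 5, v), (9, 37, 17, a), (9, 37, 17, k), (9, 37, 17, m), (9, 37, 17, v), (9, 37, 5, a), (9, 37, 5, k), (9, 37, 5, m), (9, 37, 5, v), (9, 39, 17, a), (9, 39, 17, k), (9, 39, 17, m), (9, 39, 17, v), (9, 39, 5, a), (9, 39, 5, k), (9, 39, 5, m), (9, 39, 5, v)}
Keep only column(s) E (24 duplicate(s) eliminated): {12, 17, 5}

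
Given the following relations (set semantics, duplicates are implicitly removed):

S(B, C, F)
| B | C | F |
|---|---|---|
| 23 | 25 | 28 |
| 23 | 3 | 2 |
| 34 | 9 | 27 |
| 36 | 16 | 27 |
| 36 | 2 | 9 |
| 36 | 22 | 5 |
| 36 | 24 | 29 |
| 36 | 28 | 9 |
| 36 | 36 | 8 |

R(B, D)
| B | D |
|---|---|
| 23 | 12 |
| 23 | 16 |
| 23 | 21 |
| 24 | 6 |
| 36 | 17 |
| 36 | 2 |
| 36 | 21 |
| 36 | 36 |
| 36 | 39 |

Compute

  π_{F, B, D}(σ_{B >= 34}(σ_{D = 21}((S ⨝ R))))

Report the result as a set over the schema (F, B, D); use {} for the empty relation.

Joining S and R on B yields {(23, 25, 28, 12), (23, 25, 28, 16), (23, 25, 28, 21), (23, 3, 2, 12), (23, 3, 2, 16), (23, 3, 2, 21), (36, 16, 27, 17), (36, 16, 27, 2), (36, 16, 27, 21), (36, 16, 27, 36), (36, 16, 27, 39), (36, 2, 9, 17), (36, 2, 9, 2), (36, 2, 9, 21), (36, 2, 9, 36), (36, 2, 9, 39), (36, 22, 5, 17), (36, 22, 5, 2), (36, 22, 5, 21), (36, 22, 5, 36), (36, 22, 5, 39), (36, 24, 29, 17), (36, 24, 29, 2), (36, 24, 29, 21), (36, 24, 29, 36), (36, 24, 29, 39), (36, 28, 9, 17), (36, 28, 9, 2), (36, 28, 9, 21), (36, 28, 9, 36), (36, 28, 9, 39), (36, 36, 8, 17), (36, 36, 8, 2), (36, 36, 8, 21), (36, 36, 8, 36), (36, 36, 8, 39)}.
σ[D = 21]: keep tuples satisfying D = 21 → {(23, 25, 28, 21), (23, 3, 2, 21), (36, 16, 27, 21), (36, 2, 9, 21), (36, 22, 5, 21), (36, 24, 29, 21), (36, 28, 9, 21), (36, 36, 8, 21)}
σ[B >= 34]: keep tuples satisfying B >= 34 → {(36, 16, 27, 21), (36, 2, 9, 21), (36, 22, 5, 21), (36, 24, 29, 21), (36, 28, 9, 21), (36, 36, 8, 21)}
Keep only column(s) F, B, D (1 duplicate(s) eliminated): {(27, 36, 21), (29, 36, 21), (5, 36, 21), (8, 36, 21), (9, 36, 21)}

{(27, 36, 21), (29, 36, 21), (5, 36, 21), (8, 36, 21), (9, 36, 21)}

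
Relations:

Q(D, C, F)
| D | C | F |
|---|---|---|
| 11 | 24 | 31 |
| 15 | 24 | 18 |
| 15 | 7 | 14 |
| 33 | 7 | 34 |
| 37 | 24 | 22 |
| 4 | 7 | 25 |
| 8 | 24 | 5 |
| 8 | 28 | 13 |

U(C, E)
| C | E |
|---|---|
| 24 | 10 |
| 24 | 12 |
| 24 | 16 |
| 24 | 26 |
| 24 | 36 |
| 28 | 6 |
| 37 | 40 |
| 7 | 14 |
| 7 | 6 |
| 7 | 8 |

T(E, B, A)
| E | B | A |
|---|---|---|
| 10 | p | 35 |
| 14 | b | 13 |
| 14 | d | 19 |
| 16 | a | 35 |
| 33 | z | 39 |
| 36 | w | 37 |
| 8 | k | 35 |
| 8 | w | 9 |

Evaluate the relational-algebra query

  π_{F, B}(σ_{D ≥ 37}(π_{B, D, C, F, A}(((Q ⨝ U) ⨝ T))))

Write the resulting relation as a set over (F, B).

{(22, a), (22, p), (22, w)}

Natural join on C: {(11, 24, 31, 10), (11, 24, 31, 12), (11, 24, 31, 16), (11, 24, 31, 26), (11, 24, 31, 36), (15, 24, 18, 10), (15, 24, 18, 12), (15, 24, 18, 16), (15, 24, 18, 26), (15, 24, 18, 36), (15, 7, 14, 14), (15, 7, 14, 6), (15, 7, 14, 8), (33, 7, 34, 14), (33, 7, 34, 6), (33, 7, 34, 8), (37, 24, 22, 10), (37, 24, 22, 12), (37, 24, 22, 16), (37, 24, 22, 26), (37, 24, 22, 36), (4, 7, 25, 14), (4, 7, 25, 6), (4, 7, 25, 8), (8, 24, 5, 10), (8, 24, 5, 12), (8, 24, 5, 16), (8, 24, 5, 26), (8, 24, 5, 36), (8, 28, 13, 6)}
Natural join on E: {(11, 24, 31, 10, p, 35), (11, 24, 31, 16, a, 35), (11, 24, 31, 36, w, 37), (15, 24, 18, 10, p, 35), (15, 24, 18, 16, a, 35), (15, 24, 18, 36, w, 37), (15, 7, 14, 14, b, 13), (15, 7, 14, 14, d, 19), (15, 7, 14, 8, k, 35), (15, 7, 14, 8, w, 9), (33, 7, 34, 14, b, 13), (33, 7, 34, 14, d, 19), (33, 7, 34, 8, k, 35), (33, 7, 34, 8, w, 9), (37, 24, 22, 10, p, 35), (37, 24, 22, 16, a, 35), (37, 24, 22, 36, w, 37), (4, 7, 25, 14, b, 13), (4, 7, 25, 14, d, 19), (4, 7, 25, 8, k, 35), (4, 7, 25, 8, w, 9), (8, 24, 5, 10, p, 35), (8, 24, 5, 16, a, 35), (8, 24, 5, 36, w, 37)}
Projecting to B, D, C, F, A: {(a, 11, 24, 31, 35), (a, 15, 24, 18, 35), (a, 37, 24, 22, 35), (a, 8, 24, 5, 35), (b, 15, 7, 14, 13), (b, 33, 7, 34, 13), (b, 4, 7, 25, 13), (d, 15, 7, 14, 19), (d, 33, 7, 34, 19), (d, 4, 7, 25, 19), (k, 15, 7, 14, 35), (k, 33, 7, 34, 35), (k, 4, 7, 25, 35), (p, 11, 24, 31, 35), (p, 15, 24, 18, 35), (p, 37, 24, 22, 35), (p, 8, 24, 5, 35), (w, 11, 24, 31, 37), (w, 15, 24, 18, 37), (w, 15, 7, 14, 9), (w, 33, 7, 34, 9), (w, 37, 24, 22, 37), (w, 4, 7, 25, 9), (w, 8, 24, 5, 37)}
σ[D ≥ 37]: keep tuples satisfying D ≥ 37 → {(a, 37, 24, 22, 35), (p, 37, 24, 22, 35), (w, 37, 24, 22, 37)}
Projecting to F, B: {(22, a), (22, p), (22, w)}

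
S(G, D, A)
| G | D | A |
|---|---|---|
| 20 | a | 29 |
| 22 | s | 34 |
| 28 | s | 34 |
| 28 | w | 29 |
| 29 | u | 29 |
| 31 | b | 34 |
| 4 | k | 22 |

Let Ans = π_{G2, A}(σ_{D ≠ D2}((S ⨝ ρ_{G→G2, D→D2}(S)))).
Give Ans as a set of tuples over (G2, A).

ρ[G→G2, D→D2]: schema becomes (G2, D2, A); tuples unchanged.
Natural join on A: {(20, a, 29, 20, a), (20, a, 29, 28, w), (20, a, 29, 29, u), (22, s, 34, 22, s), (22, s, 34, 28, s), (22, s, 34, 31, b), (28, s, 34, 22, s), (28, s, 34, 28, s), (28, s, 34, 31, b), (28, w, 29, 20, a), (28, w, 29, 28, w), (28, w, 29, 29, u), (29, u, 29, 20, a), (29, u, 29, 28, w), (29, u, 29, 29, u), (31, b, 34, 22, s), (31, b, 34, 28, s), (31, b, 34, 31, b), (4, k, 22, 4, k)}
Selection D ≠ D2: {(20, a, 29, 28, w), (20, a, 29, 29, u), (22, s, 34, 31, b), (28, s, 34, 31, b), (28, w, 29, 20, a), (28, w, 29, 29, u), (29, u, 29, 20, a), (29, u, 29, 28, w), (31, b, 34, 22, s), (31, b, 34, 28, s)}
π[G2, A]: project onto (G2, A) (4 duplicate(s) eliminated) → {(20, 29), (22, 34), (28, 29), (28, 34), (29, 29), (31, 34)}

{(20, 29), (22, 34), (28, 29), (28, 34), (29, 29), (31, 34)}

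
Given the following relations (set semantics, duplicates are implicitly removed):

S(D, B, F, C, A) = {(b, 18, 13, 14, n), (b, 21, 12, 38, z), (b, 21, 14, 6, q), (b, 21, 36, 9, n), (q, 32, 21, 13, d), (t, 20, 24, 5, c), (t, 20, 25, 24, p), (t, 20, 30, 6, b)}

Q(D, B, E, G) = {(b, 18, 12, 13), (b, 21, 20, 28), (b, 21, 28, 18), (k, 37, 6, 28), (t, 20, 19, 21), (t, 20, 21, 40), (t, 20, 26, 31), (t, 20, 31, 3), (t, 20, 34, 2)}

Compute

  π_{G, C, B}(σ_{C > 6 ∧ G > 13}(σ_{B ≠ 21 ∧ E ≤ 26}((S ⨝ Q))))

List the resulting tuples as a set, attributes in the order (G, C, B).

S ⋈ Q (natural join on D, B): {(b, 18, 13, 14, n, 12, 13), (b, 21, 12, 38, z, 20, 28), (b, 21, 12, 38, z, 28, 18), (b, 21, 14, 6, q, 20, 28), (b, 21, 14, 6, q, 28, 18), (b, 21, 36, 9, n, 20, 28), (b, 21, 36, 9, n, 28, 18), (t, 20, 24, 5, c, 19, 21), (t, 20, 24, 5, c, 21, 40), (t, 20, 24, 5, c, 26, 31), (t, 20, 24, 5, c, 31, 3), (t, 20, 24, 5, c, 34, 2), (t, 20, 25, 24, p, 19, 21), (t, 20, 25, 24, p, 21, 40), (t, 20, 25, 24, p, 26, 31), (t, 20, 25, 24, p, 31, 3), (t, 20, 25, 24, p, 34, 2), (t, 20, 30, 6, b, 19, 21), (t, 20, 30, 6, b, 21, 40), (t, 20, 30, 6, b, 26, 31), (t, 20, 30, 6, b, 31, 3), (t, 20, 30, 6, b, 34, 2)}
Filtering on B ≠ 21 ∧ E ≤ 26 leaves {(b, 18, 13, 14, n, 12, 13), (t, 20, 24, 5, c, 19, 21), (t, 20, 24, 5, c, 21, 40), (t, 20, 24, 5, c, 26, 31), (t, 20, 25, 24, p, 19, 21), (t, 20, 25, 24, p, 21, 40), (t, 20, 25, 24, p, 26, 31), (t, 20, 30, 6, b, 19, 21), (t, 20, 30, 6, b, 21, 40), (t, 20, 30, 6, b, 26, 31)}.
Filtering on C > 6 ∧ G > 13 leaves {(t, 20, 25, 24, p, 19, 21), (t, 20, 25, 24, p, 21, 40), (t, 20, 25, 24, p, 26, 31)}.
π_{G, C, B} gives {(21, 24, 20), (31, 24, 20), (40, 24, 20)}.

{(21, 24, 20), (31, 24, 20), (40, 24, 20)}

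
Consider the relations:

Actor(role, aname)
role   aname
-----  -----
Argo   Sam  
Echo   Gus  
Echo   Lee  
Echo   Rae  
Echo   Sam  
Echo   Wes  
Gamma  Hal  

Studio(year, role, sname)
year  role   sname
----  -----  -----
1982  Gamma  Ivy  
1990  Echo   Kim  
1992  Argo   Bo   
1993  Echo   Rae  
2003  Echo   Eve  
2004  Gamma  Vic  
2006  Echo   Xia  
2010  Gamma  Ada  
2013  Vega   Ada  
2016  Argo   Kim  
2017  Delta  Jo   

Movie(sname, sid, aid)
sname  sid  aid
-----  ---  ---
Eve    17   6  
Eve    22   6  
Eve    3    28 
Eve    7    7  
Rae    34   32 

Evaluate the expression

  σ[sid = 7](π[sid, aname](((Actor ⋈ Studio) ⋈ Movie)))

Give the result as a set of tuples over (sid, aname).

{(7, Gus), (7, Lee), (7, Rae), (7, Sam), (7, Wes)}

Natural join on role: {(Argo, Sam, 1992, Bo), (Argo, Sam, 2016, Kim), (Echo, Gus, 1990, Kim), (Echo, Gus, 1993, Rae), (Echo, Gus, 2003, Eve), (Echo, Gus, 2006, Xia), (Echo, Lee, 1990, Kim), (Echo, Lee, 1993, Rae), (Echo, Lee, 2003, Eve), (Echo, Lee, 2006, Xia), (Echo, Rae, 1990, Kim), (Echo, Rae, 1993, Rae), (Echo, Rae, 2003, Eve), (Echo, Rae, 2006, Xia), (Echo, Sam, 1990, Kim), (Echo, Sam, 1993, Rae), (Echo, Sam, 2003, Eve), (Echo, Sam, 2006, Xia), (Echo, Wes, 1990, Kim), (Echo, Wes, 1993, Rae), (Echo, Wes, 2003, Eve), (Echo, Wes, 2006, Xia), (Gamma, Hal, 1982, Ivy), (Gamma, Hal, 2004, Vic), (Gamma, Hal, 2010, Ada)}
Natural join on sname: {(Echo, Gus, 1993, Rae, 34, 32), (Echo, Gus, 2003, Eve, 17, 6), (Echo, Gus, 2003, Eve, 22, 6), (Echo, Gus, 2003, Eve, 3, 28), (Echo, Gus, 2003, Eve, 7, 7), (Echo, Lee, 1993, Rae, 34, 32), (Echo, Lee, 2003, Eve, 17, 6), (Echo, Lee, 2003, Eve, 22, 6), (Echo, Lee, 2003, Eve, 3, 28), (Echo, Lee, 2003, Eve, 7, 7), (Echo, Rae, 1993, Rae, 34, 32), (Echo, Rae, 2003, Eve, 17, 6), (Echo, Rae, 2003, Eve, 22, 6), (Echo, Rae, 2003, Eve, 3, 28), (Echo, Rae, 2003, Eve, 7, 7), (Echo, Sam, 1993, Rae, 34, 32), (Echo, Sam, 2003, Eve, 17, 6), (Echo, Sam, 2003, Eve, 22, 6), (Echo, Sam, 2003, Eve, 3, 28), (Echo, Sam, 2003, Eve, 7, 7), (Echo, Wes, 1993, Rae, 34, 32), (Echo, Wes, 2003, Eve, 17, 6), (Echo, Wes, 2003, Eve, 22, 6), (Echo, Wes, 2003, Eve, 3, 28), (Echo, Wes, 2003, Eve, 7, 7)}
π_{sid, aname} gives {(17, Gus), (17, Lee), (17, Rae), (17, Sam), (17, Wes), (22, Gus), (22, Lee), (22, Rae), (22, Sam), (22, Wes), (3, Gus), (3, Lee), (3, Rae), (3, Sam), (3, Wes), (34, Gus), (34, Lee), (34, Rae), (34, Sam), (34, Wes), (7, Gus), (7, Lee), (7, Rae), (7, Sam), (7, Wes)}.
Filtering on sid = 7 leaves {(7, Gus), (7, Lee), (7, Rae), (7, Sam), (7, Wes)}.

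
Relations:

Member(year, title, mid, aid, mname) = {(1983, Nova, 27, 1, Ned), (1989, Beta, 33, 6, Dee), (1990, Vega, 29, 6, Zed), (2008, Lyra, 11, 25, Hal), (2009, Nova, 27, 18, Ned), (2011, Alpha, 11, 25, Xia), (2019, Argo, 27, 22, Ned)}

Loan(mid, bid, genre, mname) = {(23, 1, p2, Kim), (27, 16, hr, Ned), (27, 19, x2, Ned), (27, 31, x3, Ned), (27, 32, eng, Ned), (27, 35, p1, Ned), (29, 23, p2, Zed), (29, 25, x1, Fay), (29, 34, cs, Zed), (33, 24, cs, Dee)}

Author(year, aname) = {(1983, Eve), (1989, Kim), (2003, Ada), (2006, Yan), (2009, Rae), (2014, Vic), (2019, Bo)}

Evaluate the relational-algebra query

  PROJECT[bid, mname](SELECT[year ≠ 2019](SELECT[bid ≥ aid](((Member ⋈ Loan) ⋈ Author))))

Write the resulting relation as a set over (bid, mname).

{(16, Ned), (19, Ned), (24, Dee), (31, Ned), (32, Ned), (35, Ned)}

Member ⋈ Loan (natural join on mid, mname): {(1983, Nova, 27, 1, Ned, 16, hr), (1983, Nova, 27, 1, Ned, 19, x2), (1983, Nova, 27, 1, Ned, 31, x3), (1983, Nova, 27, 1, Ned, 32, eng), (1983, Nova, 27, 1, Ned, 35, p1), (1989, Beta, 33, 6, Dee, 24, cs), (1990, Vega, 29, 6, Zed, 23, p2), (1990, Vega, 29, 6, Zed, 34, cs), (2009, Nova, 27, 18, Ned, 16, hr), (2009, Nova, 27, 18, Ned, 19, x2), (2009, Nova, 27, 18, Ned, 31, x3), (2009, Nova, 27, 18, Ned, 32, eng), (2009, Nova, 27, 18, Ned, 35, p1), (2019, Argo, 27, 22, Ned, 16, hr), (2019, Argo, 27, 22, Ned, 19, x2), (2019, Argo, 27, 22, Ned, 31, x3), (2019, Argo, 27, 22, Ned, 32, eng), (2019, Argo, 27, 22, Ned, 35, p1)}
(Member ⋈ Loan) ⋈ Author (natural join on year): {(1983, Nova, 27, 1, Ned, 16, hr, Eve), (1983, Nova, 27, 1, Ned, 19, x2, Eve), (1983, Nova, 27, 1, Ned, 31, x3, Eve), (1983, Nova, 27, 1, Ned, 32, eng, Eve), (1983, Nova, 27, 1, Ned, 35, p1, Eve), (1989, Beta, 33, 6, Dee, 24, cs, Kim), (2009, Nova, 27, 18, Ned, 16, hr, Rae), (2009, Nova, 27, 18, Ned, 19, x2, Rae), (2009, Nova, 27, 18, Ned, 31, x3, Rae), (2009, Nova, 27, 18, Ned, 32, eng, Rae), (2009, Nova, 27, 18, Ned, 35, p1, Rae), (2019, Argo, 27, 22, Ned, 16, hr, Bo), (2019, Argo, 27, 22, Ned, 19, x2, Bo), (2019, Argo, 27, 22, Ned, 31, x3, Bo), (2019, Argo, 27, 22, Ned, 32, eng, Bo), (2019, Argo, 27, 22, Ned, 35, p1, Bo)}
Apply σ_{bid ≥ aid}; surviving tuples: {(1983, Nova, 27, 1, Ned, 16, hr, Eve), (1983, Nova, 27, 1, Ned, 19, x2, Eve), (1983, Nova, 27, 1, Ned, 31, x3, Eve), (1983, Nova, 27, 1, Ned, 32, eng, Eve), (1983, Nova, 27, 1, Ned, 35, p1, Eve), (1989, Beta, 33, 6, Dee, 24, cs, Kim), (2009, Nova, 27, 18, Ned, 19, x2, Rae), (2009, Nova, 27, 18, Ned, 31, x3, Rae), (2009, Nova, 27, 18, Ned, 32, eng, Rae), (2009, Nova, 27, 18, Ned, 35, p1, Rae), (2019, Argo, 27, 22, Ned, 31, x3, Bo), (2019, Argo, 27, 22, Ned, 32, eng, Bo), (2019, Argo, 27, 22, Ned, 35, p1, Bo)}
Apply σ_{year ≠ 2019}; surviving tuples: {(1983, Nova, 27, 1, Ned, 16, hr, Eve), (1983, Nova, 27, 1, Ned, 19, x2, Eve), (1983, Nova, 27, 1, Ned, 31, x3, Eve), (1983, Nova, 27, 1, Ned, 32, eng, Eve), (1983, Nova, 27, 1, Ned, 35, p1, Eve), (1989, Beta, 33, 6, Dee, 24, cs, Kim), (2009, Nova, 27, 18, Ned, 19, x2, Rae), (2009, Nova, 27, 18, Ned, 31, x3, Rae), (2009, Nova, 27, 18, Ned, 32, eng, Rae), (2009, Nova, 27, 18, Ned, 35, p1, Rae)}
π[bid, mname]: project onto (bid, mname) (4 duplicate(s) eliminated) → {(16, Ned), (19, Ned), (24, Dee), (31, Ned), (32, Ned), (35, Ned)}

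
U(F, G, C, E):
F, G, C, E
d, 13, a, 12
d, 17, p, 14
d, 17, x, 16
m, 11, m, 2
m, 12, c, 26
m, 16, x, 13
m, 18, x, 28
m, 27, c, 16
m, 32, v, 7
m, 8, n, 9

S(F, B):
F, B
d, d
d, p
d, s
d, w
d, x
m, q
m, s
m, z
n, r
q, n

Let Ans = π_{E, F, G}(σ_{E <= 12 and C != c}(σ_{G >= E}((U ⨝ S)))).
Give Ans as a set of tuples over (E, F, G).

{(12, d, 13), (2, m, 11), (7, m, 32)}

Joining U and S on F yields {(d, 13, a, 12, d), (d, 13, a, 12, p), (d, 13, a, 12, s), (d, 13, a, 12, w), (d, 13, a, 12, x), (d, 17, p, 14, d), (d, 17, p, 14, p), (d, 17, p, 14, s), (d, 17, p, 14, w), (d, 17, p, 14, x), (d, 17, x, 16, d), (d, 17, x, 16, p), (d, 17, x, 16, s), (d, 17, x, 16, w), (d, 17, x, 16, x), (m, 11, m, 2, q), (m, 11, m, 2, s), (m, 11, m, 2, z), (m, 12, c, 26, q), (m, 12, c, 26, s), (m, 12, c, 26, z), (m, 16, x, 13, q), (m, 16, x, 13, s), (m, 16, x, 13, z), (m, 18, x, 28, q), (m, 18, x, 28, s), (m, 18, x, 28, z), (m, 27, c, 16, q), (m, 27, c, 16, s), (m, 27, c, 16, z), (m, 32, v, 7, q), (m, 32, v, 7, s), (m, 32, v, 7, z), (m, 8, n, 9, q), (m, 8, n, 9, s), (m, 8, n, 9, z)}.
σ[G >= E]: keep tuples satisfying G >= E → {(d, 13, a, 12, d), (d, 13, a, 12, p), (d, 13, a, 12, s), (d, 13, a, 12, w), (d, 13, a, 12, x), (d, 17, p, 14, d), (d, 17, p, 14, p), (d, 17, p, 14, s), (d, 17, p, 14, w), (d, 17, p, 14, x), (d, 17, x, 16, d), (d, 17, x, 16, p), (d, 17, x, 16, s), (d, 17, x, 16, w), (d, 17, x, 16, x), (m, 11, m, 2, q), (m, 11, m, 2, s), (m, 11, m, 2, z), (m, 16, x, 13, q), (m, 16, x, 13, s), (m, 16, x, 13, z), (m, 27, c, 16, q), (m, 27, c, 16, s), (m, 27, c, 16, z), (m, 32, v, 7, q), (m, 32, v, 7, s), (m, 32, v, 7, z)}
σ[E <= 12 and C != c]: keep tuples satisfying E <= 12 and C != c → {(d, 13, a, 12, d), (d, 13, a, 12, p), (d, 13, a, 12, s), (d, 13, a, 12, w), (d, 13, a, 12, x), (m, 11, m, 2, q), (m, 11, m, 2, s), (m, 11, m, 2, z), (m, 32, v, 7, q), (m, 32, v, 7, s), (m, 32, v, 7, z)}
Keep only column(s) E, F, G (8 duplicate(s) eliminated): {(12, d, 13), (2, m, 11), (7, m, 32)}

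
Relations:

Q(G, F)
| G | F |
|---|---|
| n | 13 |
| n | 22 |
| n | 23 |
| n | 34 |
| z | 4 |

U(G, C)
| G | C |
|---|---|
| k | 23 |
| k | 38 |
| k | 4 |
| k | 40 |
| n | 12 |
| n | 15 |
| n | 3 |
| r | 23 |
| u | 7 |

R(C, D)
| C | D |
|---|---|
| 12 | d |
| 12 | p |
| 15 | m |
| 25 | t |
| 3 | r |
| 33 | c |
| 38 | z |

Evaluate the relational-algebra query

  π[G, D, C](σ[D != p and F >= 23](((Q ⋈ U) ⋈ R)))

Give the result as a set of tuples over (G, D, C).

{(n, d, 12), (n, m, 15), (n, r, 3)}

Q ⋈ U (natural join on G): {(n, 13, 12), (n, 13, 15), (n, 13, 3), (n, 22, 12), (n, 22, 15), (n, 22, 3), (n, 23, 12), (n, 23, 15), (n, 23, 3), (n, 34, 12), (n, 34, 15), (n, 34, 3)}
(Q ⋈ U) ⋈ R (natural join on C): {(n, 13, 12, d), (n, 13, 12, p), (n, 13, 15, m), (n, 13, 3, r), (n, 22, 12, d), (n, 22, 12, p), (n, 22, 15, m), (n, 22, 3, r), (n, 23, 12, d), (n, 23, 12, p), (n, 23, 15, m), (n, 23, 3, r), (n, 34, 12, d), (n, 34, 12, p), (n, 34, 15, m), (n, 34, 3, r)}
Filtering on D != p and F >= 23 leaves {(n, 23, 12, d), (n, 23, 15, m), (n, 23, 3, r), (n, 34, 12, d), (n, 34, 15, m), (n, 34, 3, r)}.
Keep only column(s) G, D, C (3 duplicate(s) eliminated): {(n, d, 12), (n, m, 15), (n, r, 3)}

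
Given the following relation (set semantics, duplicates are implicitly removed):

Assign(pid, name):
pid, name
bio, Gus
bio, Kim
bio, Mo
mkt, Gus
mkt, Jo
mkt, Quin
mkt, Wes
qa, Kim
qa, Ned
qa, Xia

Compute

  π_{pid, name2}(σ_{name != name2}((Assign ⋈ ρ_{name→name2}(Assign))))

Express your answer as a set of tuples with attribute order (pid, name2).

{(bio, Gus), (bio, Kim), (bio, Mo), (mkt, Gus), (mkt, Jo), (mkt, Quin), (mkt, Wes), (qa, Kim), (qa, Ned), (qa, Xia)}

ρ[name→name2]: schema becomes (pid, name2); tuples unchanged.
Assign ⋈ ρ_{name→name2}(Assign) (natural join on pid): {(bio, Gus, Gus), (bio, Gus, Kim), (bio, Gus, Mo), (bio, Kim, Gus), (bio, Kim, Kim), (bio, Kim, Mo), (bio, Mo, Gus), (bio, Mo, Kim), (bio, Mo, Mo), (mkt, Gus, Gus), (mkt, Gus, Jo), (mkt, Gus, Quin), (mkt, Gus, Wes), (mkt, Jo, Gus), (mkt, Jo, Jo), (mkt, Jo, Quin), (mkt, Jo, Wes), (mkt, Quin, Gus), (mkt, Quin, Jo), (mkt, Quin, Quin), (mkt, Quin, Wes), (mkt, Wes, Gus), (mkt, Wes, Jo), (mkt, Wes, Quin), (mkt, Wes, Wes), (qa, Kim, Kim), (qa, Kim, Ned), (qa, Kim, Xia), (qa, Ned, Kim), (qa, Ned, Ned), (qa, Ned, Xia), (qa, Xia, Kim), (qa, Xia, Ned), (qa, Xia, Xia)}
σ[name != name2]: keep tuples satisfying name != name2 → {(bio, Gus, Kim), (bio, Gus, Mo), (bio, Kim, Gus), (bio, Kim, Mo), (bio, Mo, Gus), (bio, Mo, Kim), (mkt, Gus, Jo), (mkt, Gus, Quin), (mkt, Gus, Wes), (mkt, Jo, Gus), (mkt, Jo, Quin), (mkt, Jo, Wes), (mkt, Quin, Gus), (mkt, Quin, Jo), (mkt, Quin, Wes), (mkt, Wes, Gus), (mkt, Wes, Jo), (mkt, Wes, Quin), (qa, Kim, Ned), (qa, Kim, Xia), (qa, Ned, Kim), (qa, Ned, Xia), (qa, Xia, Kim), (qa, Xia, Ned)}
π[pid, name2]: project onto (pid, name2) (14 duplicate(s) eliminated) → {(bio, Gus), (bio, Kim), (bio, Mo), (mkt, Gus), (mkt, Jo), (mkt, Quin), (mkt, Wes), (qa, Kim), (qa, Ned), (qa, Xia)}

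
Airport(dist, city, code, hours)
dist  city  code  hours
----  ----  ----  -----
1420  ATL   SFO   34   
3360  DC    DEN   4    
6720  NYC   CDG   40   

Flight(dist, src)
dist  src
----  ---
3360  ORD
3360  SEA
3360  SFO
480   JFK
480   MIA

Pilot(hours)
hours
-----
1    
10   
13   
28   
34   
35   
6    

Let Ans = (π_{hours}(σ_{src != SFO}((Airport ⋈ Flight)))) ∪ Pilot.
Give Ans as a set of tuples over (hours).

Joining Airport and Flight on dist yields {(3360, DC, DEN, 4, ORD), (3360, DC, DEN, 4, SEA), (3360, DC, DEN, 4, SFO)}.
Apply σ_{src != SFO}; surviving tuples: {(3360, DC, DEN, 4, ORD), (3360, DC, DEN, 4, SEA)}
Keep only column(s) hours (1 duplicate(s) eliminated): {4}
Union: {4} with {1, 10, 13, 28, 34, 35, 6} → {1, 10, 13, 28, 34, 35, 4, 6}

{1, 10, 13, 28, 34, 35, 4, 6}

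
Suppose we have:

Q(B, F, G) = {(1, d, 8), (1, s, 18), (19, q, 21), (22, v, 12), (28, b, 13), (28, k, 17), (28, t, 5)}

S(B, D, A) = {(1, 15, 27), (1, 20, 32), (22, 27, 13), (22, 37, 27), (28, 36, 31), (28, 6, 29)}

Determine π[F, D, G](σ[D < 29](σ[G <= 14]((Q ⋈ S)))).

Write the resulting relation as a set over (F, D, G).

Joining Q and S on B yields {(1, d, 8, 15, 27), (1, d, 8, 20, 32), (1, s, 18, 15, 27), (1, s, 18, 20, 32), (22, v, 12, 27, 13), (22, v, 12, 37, 27), (28, b, 13, 36, 31), (28, b, 13, 6, 29), (28, k, 17, 36, 31), (28, k, 17, 6, 29), (28, t, 5, 36, 31), (28, t, 5, 6, 29)}.
Selection G <= 14: {(1, d, 8, 15, 27), (1, d, 8, 20, 32), (22, v, 12, 27, 13), (22, v, 12, 37, 27), (28, b, 13, 36, 31), (28, b, 13, 6, 29), (28, t, 5, 36, 31), (28, t, 5, 6, 29)}
Selection D < 29: {(1, d, 8, 15, 27), (1, d, 8, 20, 32), (22, v, 12, 27, 13), (28, b, 13, 6, 29), (28, t, 5, 6, 29)}
π_{F, D, G} gives {(b, 6, 13), (d, 15, 8), (d, 20, 8), (t, 6, 5), (v, 27, 12)}.

{(b, 6, 13), (d, 15, 8), (d, 20, 8), (t, 6, 5), (v, 27, 12)}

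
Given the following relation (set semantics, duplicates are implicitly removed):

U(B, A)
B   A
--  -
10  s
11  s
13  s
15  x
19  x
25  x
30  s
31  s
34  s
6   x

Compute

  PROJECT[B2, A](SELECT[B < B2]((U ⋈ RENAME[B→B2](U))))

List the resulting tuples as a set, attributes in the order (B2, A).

{(11, s), (13, s), (15, x), (19, x), (25, x), (30, s), (31, s), (34, s)}

ρ[B→B2]: schema becomes (B2, A); tuples unchanged.
Joining U and RENAME[B→B2](U) on A yields {(10, s, 10), (10, s, 11), (10, s, 13), (10, s, 30), (10, s, 31), (10, s, 34), (11, s, 10), (11, s, 11), (11, s, 13), (11, s, 30), (11, s, 31), (11, s, 34), (13, s, 10), (13, s, 11), (13, s, 13), (13, s, 30), (13, s, 31), (13, s, 34), (15, x, 15), (15, x, 19), (15, x, 25), (15, x, 6), (19, x, 15), (19, x, 19), (19, x, 25), (19, x, 6), (25, x, 15), (25, x, 19), (25, x, 25), (25, x, 6), (30, s, 10), (30, s, 11), (30, s, 13), (30, s, 30), (30, s, 31), (30, s, 34), (31, s, 10), (31, s, 11), (31, s, 13), (31, s, 30), (31, s, 31), (31, s, 34), (34, s, 10), (34, s, 11), (34, s, 13), (34, s, 30), (34, s, 31), (34, s, 34), (6, x, 15), (6, x, 19), (6, x, 25), (6, x, 6)}.
σ[B < B2]: keep tuples satisfying B < B2 → {(10, s, 11), (10, s, 13), (10, s, 30), (10, s, 31), (10, s, 34), (11, s, 13), (11, s, 30), (11, s, 31), (11, s, 34), (13, s, 30), (13, s, 31), (13, s, 34), (15, x, 19), (15, x, 25), (19, x, 25), (30, s, 31), (30, s, 34), (31, s, 34), (6, x, 15), (6, x, 19), (6, x, 25)}
π[B2, A]: project onto (B2, A) (13 duplicate(s) eliminated) → {(11, s), (13, s), (15, x), (19, x), (25, x), (30, s), (31, s), (34, s)}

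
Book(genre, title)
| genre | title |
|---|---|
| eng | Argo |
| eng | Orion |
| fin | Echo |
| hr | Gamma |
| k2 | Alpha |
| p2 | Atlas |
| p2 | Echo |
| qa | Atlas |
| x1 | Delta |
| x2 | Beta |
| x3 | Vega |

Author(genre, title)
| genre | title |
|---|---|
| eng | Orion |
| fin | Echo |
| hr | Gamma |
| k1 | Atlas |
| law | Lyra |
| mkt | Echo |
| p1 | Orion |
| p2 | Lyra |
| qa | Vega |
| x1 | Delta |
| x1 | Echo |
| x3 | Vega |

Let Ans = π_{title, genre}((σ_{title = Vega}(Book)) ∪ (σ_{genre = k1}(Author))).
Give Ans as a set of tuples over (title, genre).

{(Atlas, k1), (Vega, x3)}

σ[title = Vega]: keep tuples satisfying title = Vega → {(x3, Vega)}
σ[genre = k1]: keep tuples satisfying genre = k1 → {(k1, Atlas)}
Taking the union: {(k1, Atlas), (x3, Vega)}
Projecting to title, genre: {(Atlas, k1), (Vega, x3)}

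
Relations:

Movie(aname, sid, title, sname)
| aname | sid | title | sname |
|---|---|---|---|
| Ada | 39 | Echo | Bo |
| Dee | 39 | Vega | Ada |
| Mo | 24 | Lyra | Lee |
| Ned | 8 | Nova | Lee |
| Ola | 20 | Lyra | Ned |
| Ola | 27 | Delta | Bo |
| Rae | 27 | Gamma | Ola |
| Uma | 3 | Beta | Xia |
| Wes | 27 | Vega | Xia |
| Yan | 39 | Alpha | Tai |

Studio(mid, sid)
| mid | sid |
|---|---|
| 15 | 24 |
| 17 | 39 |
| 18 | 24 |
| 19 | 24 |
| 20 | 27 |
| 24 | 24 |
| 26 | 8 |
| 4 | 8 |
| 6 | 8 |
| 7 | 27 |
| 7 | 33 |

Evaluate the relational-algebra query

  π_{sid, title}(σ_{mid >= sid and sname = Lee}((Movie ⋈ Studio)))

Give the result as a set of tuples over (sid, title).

{(24, Lyra), (8, Nova)}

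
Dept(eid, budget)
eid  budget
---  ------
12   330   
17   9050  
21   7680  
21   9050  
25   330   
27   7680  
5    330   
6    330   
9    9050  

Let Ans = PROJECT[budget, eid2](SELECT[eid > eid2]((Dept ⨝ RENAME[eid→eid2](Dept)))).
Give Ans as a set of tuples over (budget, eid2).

{(330, 12), (330, 5), (330, 6), (7680, 21), (9050, 17), (9050, 9)}

ρ[eid→eid2]: schema becomes (eid2, budget); tuples unchanged.
Joining Dept and RENAME[eid→eid2](Dept) on budget yields {(12, 330, 12), (12, 330, 25), (12, 330, 5), (12, 330, 6), (17, 9050, 17), (17, 9050, 21), (17, 9050, 9), (21, 7680, 21), (21, 7680, 27), (21, 9050, 17), (21, 9050, 21), (21, 9050, 9), (25, 330, 12), (25, 330, 25), (25, 330, 5), (25, 330, 6), (27, 7680, 21), (27, 7680, 27), (5, 330, 12), (5, 330, 25), (5, 330, 5), (5, 330, 6), (6, 330, 12), (6, 330, 25), (6, 330, 5), (6, 330, 6), (9, 9050, 17), (9, 9050, 21), (9, 9050, 9)}.
Selection eid > eid2: {(12, 330, 5), (12, 330, 6), (17, 9050, 9), (21, 9050, 17), (21, 9050, 9), (25, 330, 12), (25, 330, 5), (25, 330, 6), (27, 7680, 21), (6, 330, 5)}
π[budget, eid2]: project onto (budget, eid2) (4 duplicate(s) eliminated) → {(330, 12), (330, 5), (330, 6), (7680, 21), (9050, 17), (9050, 9)}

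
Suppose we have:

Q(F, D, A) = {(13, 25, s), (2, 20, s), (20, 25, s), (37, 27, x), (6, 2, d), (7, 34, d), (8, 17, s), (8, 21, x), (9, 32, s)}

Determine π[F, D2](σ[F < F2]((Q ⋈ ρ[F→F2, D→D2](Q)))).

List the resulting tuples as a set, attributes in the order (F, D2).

ρ[F→F2, D→D2]: schema becomes (F2, D2, A); tuples unchanged.
Natural join on A: {(13, 25, s, 13, 25), (13, 25, s, 2, 20), (13, 25, s, 20, 25), (13, 25, s, 8, 17), (13, 25, s, 9, 32), (2, 20, s, 13, 25), (2, 20, s, 2, 20), (2, 20, s, 20, 25), (2, 20, s, 8, 17), (2, 20, s, 9, 32), (20, 25, s, 13, 25), (20, 25, s, 2, 20), (20, 25, s, 20, 25), (20, 25, s, 8, 17), (20, 25, s, 9, 32), (37, 27, x, 37, 27), (37, 27, x, 8, 21), (6, 2, d, 6, 2), (6, 2, d, 7, 34), (7, 34, d, 6, 2), (7, 34, d, 7, 34), (8, 17, s, 13, 25), (8, 17, s, 2, 20), (8, 17, s, 20, 25), (8, 17, s, 8, 17), (8, 17, s, 9, 32), (8, 21, x, 37, 27), (8, 21, x, 8, 21), (9, 32, s, 13, 25), (9, 32, s, 2, 20), (9, 32, s, 20, 25), (9, 32, s, 8, 17), (9, 32, s, 9, 32)}
σ[F < F2]: keep tuples satisfying F < F2 → {(13, 25, s, 20, 25), (2, 20, s, 13, 25), (2, 20, s, 20, 25), (2, 20, s, 8, 17), (2, 20, s, 9, 32), (6, 2, d, 7, 34), (8, 17, s, 13, 25), (8, 17, s, 20, 25), (8, 17, s, 9, 32), (8, 21, x, 37, 27), (9, 32, s, 13, 25), (9, 32, s, 20, 25)}
π[F, D2]: project onto (F, D2) (3 duplicate(s) eliminated) → {(13, 25), (2, 17), (2, 25), (2, 32), (6, 34), (8, 25), (8, 27), (8, 32), (9, 25)}

{(13, 25), (2, 17), (2, 25), (2, 32), (6, 34), (8, 25), (8, 27), (8, 32), (9, 25)}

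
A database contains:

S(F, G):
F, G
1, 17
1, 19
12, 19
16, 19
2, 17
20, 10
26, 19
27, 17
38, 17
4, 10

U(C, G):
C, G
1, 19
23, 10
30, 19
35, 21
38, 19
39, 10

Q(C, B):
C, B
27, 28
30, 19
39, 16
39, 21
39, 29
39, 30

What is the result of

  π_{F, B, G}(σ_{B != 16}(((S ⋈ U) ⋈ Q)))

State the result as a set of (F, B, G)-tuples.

Natural join on G: {(1, 19, 1), (1, 19, 30), (1, 19, 38), (12, 19, 1), (12, 19, 30), (12, 19, 38), (16, 19, 1), (16, 19, 30), (16, 19, 38), (20, 10, 23), (20, 10, 39), (26, 19, 1), (26, 19, 30), (26, 19, 38), (4, 10, 23), (4, 10, 39)}
Natural join on C: {(1, 19, 30, 19), (12, 19, 30, 19), (16, 19, 30, 19), (20, 10, 39, 16), (20, 10, 39, 21), (20, 10, 39, 29), (20, 10, 39, 30), (26, 19, 30, 19), (4, 10, 39, 16), (4, 10, 39, 21), (4, 10, 39, 29), (4, 10, 39, 30)}
σ[B != 16]: keep tuples satisfying B != 16 → {(1, 19, 30, 19), (12, 19, 30, 19), (16, 19, 30, 19), (20, 10, 39, 21), (20, 10, 39, 29), (20, 10, 39, 30), (26, 19, 30, 19), (4, 10, 39, 21), (4, 10, 39, 29), (4, 10, 39, 30)}
π_{F, B, G} gives {(1, 19, 19), (12, 19, 19), (16, 19, 19), (20, 21, 10), (20, 29, 10), (20, 30, 10), (26, 19, 19), (4, 21, 10), (4, 29, 10), (4, 30, 10)}.

{(1, 19, 19), (12, 19, 19), (16, 19, 19), (20, 21, 10), (20, 29, 10), (20, 30, 10), (26, 19, 19), (4, 21, 10), (4, 29, 10), (4, 30, 10)}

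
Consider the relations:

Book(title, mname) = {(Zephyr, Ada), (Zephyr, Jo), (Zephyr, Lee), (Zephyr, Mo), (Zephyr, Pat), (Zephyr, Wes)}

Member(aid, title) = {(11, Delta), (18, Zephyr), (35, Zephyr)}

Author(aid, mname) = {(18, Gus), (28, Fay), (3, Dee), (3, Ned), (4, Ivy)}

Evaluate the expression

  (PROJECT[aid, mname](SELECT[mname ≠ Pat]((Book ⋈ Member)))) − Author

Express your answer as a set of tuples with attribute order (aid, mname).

Natural join on title: {(Zephyr, Ada, 18), (Zephyr, Ada, 35), (Zephyr, Jo, 18), (Zephyr, Jo, 35), (Zephyr, Lee, 18), (Zephyr, Lee, 35), (Zephyr, Mo, 18), (Zephyr, Mo, 35), (Zephyr, Pat, 18), (Zephyr, Pat, 35), (Zephyr, Wes, 18), (Zephyr, Wes, 35)}
σ[mname ≠ Pat]: keep tuples satisfying mname ≠ Pat → {(Zephyr, Ada, 18), (Zephyr, Ada, 35), (Zephyr, Jo, 18), (Zephyr, Jo, 35), (Zephyr, Lee, 18), (Zephyr, Lee, 35), (Zephyr, Mo, 18), (Zephyr, Mo, 35), (Zephyr, Wes, 18), (Zephyr, Wes, 35)}
Projecting to aid, mname: {(18, Ada), (18, Jo), (18, Lee), (18, Mo), (18, Wes), (35, Ada), (35, Jo), (35, Lee), (35, Mo), (35, Wes)}
Set difference of the two operands is {(18, Ada), (18, Jo), (18, Lee), (18, Mo), (18, Wes), (35, Ada), (35, Jo), (35, Lee), (35, Mo), (35, Wes)}.

{(18, Ada), (18, Jo), (18, Lee), (18, Mo), (18, Wes), (35, Ada), (35, Jo), (35, Lee), (35, Mo), (35, Wes)}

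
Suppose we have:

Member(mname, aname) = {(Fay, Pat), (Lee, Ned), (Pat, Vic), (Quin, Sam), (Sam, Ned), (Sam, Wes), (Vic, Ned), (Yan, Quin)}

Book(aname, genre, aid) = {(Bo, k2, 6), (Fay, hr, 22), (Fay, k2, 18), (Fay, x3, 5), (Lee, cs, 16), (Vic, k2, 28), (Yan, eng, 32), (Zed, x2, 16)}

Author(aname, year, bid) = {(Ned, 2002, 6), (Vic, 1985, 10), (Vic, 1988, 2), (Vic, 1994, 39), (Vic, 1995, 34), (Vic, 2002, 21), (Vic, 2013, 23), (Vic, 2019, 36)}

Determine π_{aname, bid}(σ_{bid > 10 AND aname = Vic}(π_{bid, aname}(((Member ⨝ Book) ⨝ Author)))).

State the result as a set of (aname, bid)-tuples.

Joining Member and Book on aname yields {(Pat, Vic, k2, 28)}.
Joining (Member ⨝ Book) and Author on aname yields {(Pat, Vic, k2, 28, 1985, 10), (Pat, Vic, k2, 28, 1988, 2), (Pat, Vic, k2, 28, 1994, 39), (Pat, Vic, k2, 28, 1995, 34), (Pat, Vic, k2, 28, 2002, 21), (Pat, Vic, k2, 28, 2013, 23), (Pat, Vic, k2, 28, 2019, 36)}.
π[bid, aname]: project onto (bid, aname) → {(10, Vic), (2, Vic), (21, Vic), (23, Vic), (34, Vic), (36, Vic), (39, Vic)}
Selection bid > 10 AND aname = Vic: {(21, Vic), (23, Vic), (34, Vic), (36, Vic), (39, Vic)}
π[aname, bid]: project onto (aname, bid) → {(Vic, 21), (Vic, 23), (Vic, 34), (Vic, 36), (Vic, 39)}

{(Vic, 21), (Vic, 23), (Vic, 34), (Vic, 36), (Vic, 39)}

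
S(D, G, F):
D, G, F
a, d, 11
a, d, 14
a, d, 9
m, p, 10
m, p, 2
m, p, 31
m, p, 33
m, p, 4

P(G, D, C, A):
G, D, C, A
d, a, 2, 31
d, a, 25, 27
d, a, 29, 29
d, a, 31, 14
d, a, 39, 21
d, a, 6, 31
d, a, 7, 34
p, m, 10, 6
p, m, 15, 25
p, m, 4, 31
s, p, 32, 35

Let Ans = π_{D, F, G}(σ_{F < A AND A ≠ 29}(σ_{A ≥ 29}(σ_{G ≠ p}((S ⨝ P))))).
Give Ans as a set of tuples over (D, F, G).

Natural join on D, G: {(a, d, 11, 2, 31), (a, d, 11, 25, 27), (a, d, 11, 29, 29), (a, d, 11, 31, 14), (a, d, 11, 39, 21), (a, d, 11, 6, 31), (a, d, 11, 7, 34), (a, d, 14, 2, 31), (a, d, 14, 25, 27), (a, d, 14, 29, 29), (a, d, 14, 31, 14), (a, d, 14, 39, 21), (a, d, 14, 6, 31), (a, d, 14, 7, 34), (a, d, 9, 2, 31), (a, d, 9, 25, 27), (a, d, 9, 29, 29), (a, d, 9, 31, 14), (a, d, 9, 39, 21), (a, d, 9, 6, 31), (a, d, 9, 7, 34), (m, p, 10, 10, 6), (m, p, 10, 15, 25), (m, p, 10, 4, 31), (m, p, 2, 10, 6), (m, p, 2, 15, 25), (m, p, 2, 4, 31), (m, p, 31, 10, 6), (m, p, 31, 15, 25), (m, p, 31, 4, 31), (m, p, 33, 10, 6), (m, p, 33, 15, 25), (m, p, 33, 4, 31), (m, p, 4, 10, 6), (m, p, 4, 15, 25), (m, p, 4, 4, 31)}
Selection G ≠ p: {(a, d, 11, 2, 31), (a, d, 11, 25, 27), (a, d, 11, 29, 29), (a, d, 11, 31, 14), (a, d, 11, 39, 21), (a, d, 11, 6, 31), (a, d, 11, 7, 34), (a, d, 14, 2, 31), (a, d, 14, 25, 27), (a, d, 14, 29, 29), (a, d, 14, 31, 14), (a, d, 14, 39, 21), (a, d, 14, 6, 31), (a, d, 14, 7, 34), (a, d, 9, 2, 31), (a, d, 9, 25, 27), (a, d, 9, 29, 29), (a, d, 9, 31, 14), (a, d, 9, 39, 21), (a, d, 9, 6, 31), (a, d, 9, 7, 34)}
Selection A ≥ 29: {(a, d, 11, 2, 31), (a, d, 11, 29, 29), (a, d, 11, 6, 31), (a, d, 11, 7, 34), (a, d, 14, 2, 31), (a, d, 14, 29, 29), (a, d, 14, 6, 31), (a, d, 14, 7, 34), (a, d, 9, 2, 31), (a, d, 9, 29, 29), (a, d, 9, 6, 31), (a, d, 9, 7, 34)}
Selection F < A AND A ≠ 29: {(a, d, 11, 2, 31), (a, d, 11, 6, 31), (a, d, 11, 7, 34), (a, d, 14, 2, 31), (a, d, 14, 6, 31), (a, d, 14, 7, 34), (a, d, 9, 2, 31), (a, d, 9, 6, 31), (a, d, 9, 7, 34)}
Keep only column(s) D, F, G (6 duplicate(s) eliminated): {(a, 11, d), (a, 14, d), (a, 9, d)}

{(a, 11, d), (a, 14, d), (a, 9, d)}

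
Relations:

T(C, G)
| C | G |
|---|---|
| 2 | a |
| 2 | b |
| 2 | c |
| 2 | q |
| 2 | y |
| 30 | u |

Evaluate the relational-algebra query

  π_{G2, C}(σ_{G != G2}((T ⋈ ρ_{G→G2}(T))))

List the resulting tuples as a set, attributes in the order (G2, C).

ρ[G→G2]: schema becomes (C, G2); tuples unchanged.
Joining T and ρ_{G→G2}(T) on C yields {(2, a, a), (2, a, b), (2, a, c), (2, a, q), (2, a, y), (2, b, a), (2, b, b), (2, b, c), (2, b, q), (2, b, y), (2, c, a), (2, c, b), (2, c, c), (2, c, q), (2, c, y), (2, q, a), (2, q, b), (2, q, c), (2, q, q), (2, q, y), (2, y, a), (2, y, b), (2, y, c), (2, y, q), (2, y, y), (30, u, u)}.
Selection G != G2: {(2, a, b), (2, a, c), (2, a, q), (2, a, y), (2, b, a), (2, b, c), (2, b, q), (2, b, y), (2, c, a), (2, c, b), (2, c, q), (2, c, y), (2, q, a), (2, q, b), (2, q, c), (2, q, y), (2, y, a), (2, y, b), (2, y, c), (2, y, q)}
π_{G2, C} gives {(a, 2), (b, 2), (c, 2), (q, 2), (y, 2)} (15 duplicate(s) eliminated).

{(a, 2), (b, 2), (c, 2), (q, 2), (y, 2)}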